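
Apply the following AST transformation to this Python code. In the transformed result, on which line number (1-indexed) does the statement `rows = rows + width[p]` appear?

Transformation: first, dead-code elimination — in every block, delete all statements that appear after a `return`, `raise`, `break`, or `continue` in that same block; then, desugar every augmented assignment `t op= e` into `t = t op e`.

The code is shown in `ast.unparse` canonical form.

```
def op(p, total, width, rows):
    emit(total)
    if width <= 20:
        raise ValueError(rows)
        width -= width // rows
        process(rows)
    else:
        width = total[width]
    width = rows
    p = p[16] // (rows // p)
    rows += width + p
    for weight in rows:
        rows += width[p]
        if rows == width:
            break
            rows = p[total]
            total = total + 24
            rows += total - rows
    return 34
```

11

Transformed code:
def op(p, total, width, rows):
    emit(total)
    if width <= 20:
        raise ValueError(rows)
    else:
        width = total[width]
    width = rows
    p = p[16] // (rows // p)
    rows = rows + (width + p)
    for weight in rows:
        rows = rows + width[p]
        if rows == width:
            break
    return 34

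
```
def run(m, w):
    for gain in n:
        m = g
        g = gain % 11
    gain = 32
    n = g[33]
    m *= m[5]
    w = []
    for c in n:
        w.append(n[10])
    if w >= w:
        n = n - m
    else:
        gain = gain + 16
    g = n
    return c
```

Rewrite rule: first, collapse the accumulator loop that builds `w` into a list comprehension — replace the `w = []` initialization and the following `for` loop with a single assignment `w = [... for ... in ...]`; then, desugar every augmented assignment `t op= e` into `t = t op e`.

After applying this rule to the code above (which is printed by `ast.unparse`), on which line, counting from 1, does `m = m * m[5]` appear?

Transformed code:
def run(m, w):
    for gain in n:
        m = g
        g = gain % 11
    gain = 32
    n = g[33]
    m = m * m[5]
    w = [n[10] for c in n]
    if w >= w:
        n = n - m
    else:
        gain = gain + 16
    g = n
    return c

7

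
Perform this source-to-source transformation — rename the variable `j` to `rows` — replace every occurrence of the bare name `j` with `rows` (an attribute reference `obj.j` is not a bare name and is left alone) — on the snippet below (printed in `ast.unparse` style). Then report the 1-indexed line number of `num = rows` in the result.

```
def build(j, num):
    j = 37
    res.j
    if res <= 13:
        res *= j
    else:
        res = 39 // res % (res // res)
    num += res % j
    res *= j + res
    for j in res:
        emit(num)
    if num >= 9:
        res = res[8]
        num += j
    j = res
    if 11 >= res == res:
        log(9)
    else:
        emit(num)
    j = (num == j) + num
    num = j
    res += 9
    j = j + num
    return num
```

21

Transformed code:
def build(rows, num):
    rows = 37
    res.j
    if res <= 13:
        res *= rows
    else:
        res = 39 // res % (res // res)
    num += res % rows
    res *= rows + res
    for rows in res:
        emit(num)
    if num >= 9:
        res = res[8]
        num += rows
    rows = res
    if 11 >= res == res:
        log(9)
    else:
        emit(num)
    rows = (num == rows) + num
    num = rows
    res += 9
    rows = rows + num
    return num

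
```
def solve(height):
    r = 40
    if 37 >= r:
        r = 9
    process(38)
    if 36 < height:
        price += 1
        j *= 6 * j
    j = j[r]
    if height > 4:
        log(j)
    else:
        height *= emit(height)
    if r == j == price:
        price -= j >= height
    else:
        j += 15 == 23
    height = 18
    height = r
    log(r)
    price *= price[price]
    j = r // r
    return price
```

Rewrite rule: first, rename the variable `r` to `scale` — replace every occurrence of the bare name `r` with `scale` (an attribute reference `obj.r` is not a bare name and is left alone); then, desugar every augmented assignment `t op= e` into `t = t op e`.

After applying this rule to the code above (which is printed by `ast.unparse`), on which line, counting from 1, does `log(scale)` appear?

20

Transformed code:
def solve(height):
    scale = 40
    if 37 >= scale:
        scale = 9
    process(38)
    if 36 < height:
        price = price + 1
        j = j * (6 * j)
    j = j[scale]
    if height > 4:
        log(j)
    else:
        height = height * emit(height)
    if scale == j == price:
        price = price - (j >= height)
    else:
        j = j + (15 == 23)
    height = 18
    height = scale
    log(scale)
    price = price * price[price]
    j = scale // scale
    return price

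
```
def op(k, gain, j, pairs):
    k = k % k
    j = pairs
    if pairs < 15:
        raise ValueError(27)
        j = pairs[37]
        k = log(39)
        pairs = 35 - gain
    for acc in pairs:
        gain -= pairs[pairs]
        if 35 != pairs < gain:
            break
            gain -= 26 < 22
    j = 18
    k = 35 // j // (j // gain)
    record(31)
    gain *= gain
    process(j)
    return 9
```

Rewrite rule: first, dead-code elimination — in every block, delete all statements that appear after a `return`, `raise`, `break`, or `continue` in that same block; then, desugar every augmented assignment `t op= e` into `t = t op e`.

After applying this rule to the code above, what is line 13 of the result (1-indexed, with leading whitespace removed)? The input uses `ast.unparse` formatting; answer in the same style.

gain = gain * gain

Transformed code:
def op(k, gain, j, pairs):
    k = k % k
    j = pairs
    if pairs < 15:
        raise ValueError(27)
    for acc in pairs:
        gain = gain - pairs[pairs]
        if 35 != pairs < gain:
            break
    j = 18
    k = 35 // j // (j // gain)
    record(31)
    gain = gain * gain
    process(j)
    return 9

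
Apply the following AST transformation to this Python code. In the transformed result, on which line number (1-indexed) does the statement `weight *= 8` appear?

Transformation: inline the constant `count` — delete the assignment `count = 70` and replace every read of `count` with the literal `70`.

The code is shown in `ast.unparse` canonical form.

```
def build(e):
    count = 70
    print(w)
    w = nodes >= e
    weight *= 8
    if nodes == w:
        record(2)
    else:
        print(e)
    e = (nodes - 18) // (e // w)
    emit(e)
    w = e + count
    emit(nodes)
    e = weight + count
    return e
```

4

Transformed code:
def build(e):
    print(w)
    w = nodes >= e
    weight *= 8
    if nodes == w:
        record(2)
    else:
        print(e)
    e = (nodes - 18) // (e // w)
    emit(e)
    w = e + 70
    emit(nodes)
    e = weight + 70
    return e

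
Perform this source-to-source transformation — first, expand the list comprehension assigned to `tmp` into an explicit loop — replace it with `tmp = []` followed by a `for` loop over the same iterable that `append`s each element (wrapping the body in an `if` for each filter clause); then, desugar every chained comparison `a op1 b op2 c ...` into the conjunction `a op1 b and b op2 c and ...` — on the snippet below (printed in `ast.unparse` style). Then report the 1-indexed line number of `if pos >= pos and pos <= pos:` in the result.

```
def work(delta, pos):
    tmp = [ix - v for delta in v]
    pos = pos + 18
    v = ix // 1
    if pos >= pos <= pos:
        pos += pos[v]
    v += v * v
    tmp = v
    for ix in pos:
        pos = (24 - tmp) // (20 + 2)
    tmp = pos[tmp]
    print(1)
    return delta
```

Transformed code:
def work(delta, pos):
    tmp = []
    for delta in v:
        tmp.append(ix - v)
    pos = pos + 18
    v = ix // 1
    if pos >= pos and pos <= pos:
        pos += pos[v]
    v += v * v
    tmp = v
    for ix in pos:
        pos = (24 - tmp) // (20 + 2)
    tmp = pos[tmp]
    print(1)
    return delta

7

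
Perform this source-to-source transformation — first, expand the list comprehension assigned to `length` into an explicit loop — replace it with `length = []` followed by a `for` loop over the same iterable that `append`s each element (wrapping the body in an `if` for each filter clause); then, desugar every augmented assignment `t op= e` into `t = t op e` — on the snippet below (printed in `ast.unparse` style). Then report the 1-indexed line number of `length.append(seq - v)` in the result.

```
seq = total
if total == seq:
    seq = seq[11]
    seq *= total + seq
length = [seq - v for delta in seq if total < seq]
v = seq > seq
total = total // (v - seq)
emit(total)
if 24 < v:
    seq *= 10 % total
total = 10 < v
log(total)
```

8

Transformed code:
seq = total
if total == seq:
    seq = seq[11]
    seq = seq * (total + seq)
length = []
for delta in seq:
    if total < seq:
        length.append(seq - v)
v = seq > seq
total = total // (v - seq)
emit(total)
if 24 < v:
    seq = seq * (10 % total)
total = 10 < v
log(total)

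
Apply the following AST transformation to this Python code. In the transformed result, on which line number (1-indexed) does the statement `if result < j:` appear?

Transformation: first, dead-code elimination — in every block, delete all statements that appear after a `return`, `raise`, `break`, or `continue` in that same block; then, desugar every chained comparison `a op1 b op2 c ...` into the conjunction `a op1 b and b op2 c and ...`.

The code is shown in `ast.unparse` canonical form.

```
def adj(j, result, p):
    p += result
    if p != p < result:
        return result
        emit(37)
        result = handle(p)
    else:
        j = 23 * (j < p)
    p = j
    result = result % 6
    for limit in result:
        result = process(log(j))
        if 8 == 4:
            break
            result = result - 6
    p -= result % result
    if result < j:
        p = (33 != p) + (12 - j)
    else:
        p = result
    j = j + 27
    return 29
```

Transformed code:
def adj(j, result, p):
    p += result
    if p != p and p < result:
        return result
    else:
        j = 23 * (j < p)
    p = j
    result = result % 6
    for limit in result:
        result = process(log(j))
        if 8 == 4:
            break
    p -= result % result
    if result < j:
        p = (33 != p) + (12 - j)
    else:
        p = result
    j = j + 27
    return 29

14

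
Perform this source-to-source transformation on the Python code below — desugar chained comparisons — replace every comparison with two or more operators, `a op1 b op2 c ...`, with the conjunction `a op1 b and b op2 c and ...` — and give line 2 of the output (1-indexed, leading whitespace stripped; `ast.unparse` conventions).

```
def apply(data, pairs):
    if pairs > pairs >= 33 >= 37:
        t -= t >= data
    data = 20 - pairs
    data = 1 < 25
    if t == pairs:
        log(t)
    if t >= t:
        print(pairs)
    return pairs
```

if pairs > pairs and pairs >= 33 and (33 >= 37):

Transformed code:
def apply(data, pairs):
    if pairs > pairs and pairs >= 33 and (33 >= 37):
        t -= t >= data
    data = 20 - pairs
    data = 1 < 25
    if t == pairs:
        log(t)
    if t >= t:
        print(pairs)
    return pairs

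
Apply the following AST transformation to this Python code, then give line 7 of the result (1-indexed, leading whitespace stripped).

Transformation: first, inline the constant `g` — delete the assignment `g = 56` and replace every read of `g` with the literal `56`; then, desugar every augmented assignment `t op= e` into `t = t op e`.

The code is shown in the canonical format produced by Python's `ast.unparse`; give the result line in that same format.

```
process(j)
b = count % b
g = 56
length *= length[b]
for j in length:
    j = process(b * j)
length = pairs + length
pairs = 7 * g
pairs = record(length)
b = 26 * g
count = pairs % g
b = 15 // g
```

pairs = 7 * 56

Transformed code:
process(j)
b = count % b
length = length * length[b]
for j in length:
    j = process(b * j)
length = pairs + length
pairs = 7 * 56
pairs = record(length)
b = 26 * 56
count = pairs % 56
b = 15 // 56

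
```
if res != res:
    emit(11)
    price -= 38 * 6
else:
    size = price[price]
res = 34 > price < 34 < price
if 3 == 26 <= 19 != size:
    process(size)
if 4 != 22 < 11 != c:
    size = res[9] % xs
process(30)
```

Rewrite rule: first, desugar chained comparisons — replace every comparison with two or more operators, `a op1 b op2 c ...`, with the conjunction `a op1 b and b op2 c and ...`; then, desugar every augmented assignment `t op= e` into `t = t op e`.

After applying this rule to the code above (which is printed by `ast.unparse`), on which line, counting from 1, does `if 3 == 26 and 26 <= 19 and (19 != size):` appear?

7

Transformed code:
if res != res:
    emit(11)
    price = price - 38 * 6
else:
    size = price[price]
res = 34 > price and price < 34 and (34 < price)
if 3 == 26 and 26 <= 19 and (19 != size):
    process(size)
if 4 != 22 and 22 < 11 and (11 != c):
    size = res[9] % xs
process(30)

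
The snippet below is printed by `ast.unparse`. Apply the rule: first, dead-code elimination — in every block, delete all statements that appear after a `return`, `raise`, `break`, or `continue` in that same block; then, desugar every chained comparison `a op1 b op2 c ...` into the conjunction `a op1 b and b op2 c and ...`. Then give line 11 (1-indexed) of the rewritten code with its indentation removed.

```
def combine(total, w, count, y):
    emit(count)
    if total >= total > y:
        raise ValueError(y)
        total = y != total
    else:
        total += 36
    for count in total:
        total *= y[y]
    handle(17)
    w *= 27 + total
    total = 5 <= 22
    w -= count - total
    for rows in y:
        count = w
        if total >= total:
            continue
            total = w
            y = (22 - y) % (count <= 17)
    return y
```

total = 5 <= 22

Transformed code:
def combine(total, w, count, y):
    emit(count)
    if total >= total and total > y:
        raise ValueError(y)
    else:
        total += 36
    for count in total:
        total *= y[y]
    handle(17)
    w *= 27 + total
    total = 5 <= 22
    w -= count - total
    for rows in y:
        count = w
        if total >= total:
            continue
    return y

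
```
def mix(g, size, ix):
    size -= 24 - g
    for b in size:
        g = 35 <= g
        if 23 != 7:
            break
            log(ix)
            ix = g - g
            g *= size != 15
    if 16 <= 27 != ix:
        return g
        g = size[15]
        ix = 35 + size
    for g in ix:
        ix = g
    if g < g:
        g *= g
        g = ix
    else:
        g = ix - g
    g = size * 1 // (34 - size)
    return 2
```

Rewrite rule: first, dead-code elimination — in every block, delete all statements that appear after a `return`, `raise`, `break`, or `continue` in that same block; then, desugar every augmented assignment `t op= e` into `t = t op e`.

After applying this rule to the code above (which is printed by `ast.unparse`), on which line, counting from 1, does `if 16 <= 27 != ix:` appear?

7

Transformed code:
def mix(g, size, ix):
    size = size - (24 - g)
    for b in size:
        g = 35 <= g
        if 23 != 7:
            break
    if 16 <= 27 != ix:
        return g
    for g in ix:
        ix = g
    if g < g:
        g = g * g
        g = ix
    else:
        g = ix - g
    g = size * 1 // (34 - size)
    return 2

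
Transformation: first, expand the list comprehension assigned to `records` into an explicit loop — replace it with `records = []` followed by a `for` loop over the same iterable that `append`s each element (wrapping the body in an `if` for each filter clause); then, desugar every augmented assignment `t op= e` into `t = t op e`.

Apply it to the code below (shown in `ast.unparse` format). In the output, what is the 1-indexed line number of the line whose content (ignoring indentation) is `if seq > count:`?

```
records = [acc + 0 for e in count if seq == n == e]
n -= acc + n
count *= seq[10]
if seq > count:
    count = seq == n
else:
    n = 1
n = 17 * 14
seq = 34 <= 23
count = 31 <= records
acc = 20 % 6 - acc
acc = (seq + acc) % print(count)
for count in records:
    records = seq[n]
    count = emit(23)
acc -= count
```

Transformed code:
records = []
for e in count:
    if seq == n == e:
        records.append(acc + 0)
n = n - (acc + n)
count = count * seq[10]
if seq > count:
    count = seq == n
else:
    n = 1
n = 17 * 14
seq = 34 <= 23
count = 31 <= records
acc = 20 % 6 - acc
acc = (seq + acc) % print(count)
for count in records:
    records = seq[n]
    count = emit(23)
acc = acc - count

7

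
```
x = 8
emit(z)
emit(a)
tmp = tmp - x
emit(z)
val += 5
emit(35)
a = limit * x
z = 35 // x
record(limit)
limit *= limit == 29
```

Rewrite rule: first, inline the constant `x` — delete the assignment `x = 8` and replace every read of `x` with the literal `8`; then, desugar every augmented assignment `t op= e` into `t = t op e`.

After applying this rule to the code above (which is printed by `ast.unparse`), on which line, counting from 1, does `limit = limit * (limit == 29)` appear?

10

Transformed code:
emit(z)
emit(a)
tmp = tmp - 8
emit(z)
val = val + 5
emit(35)
a = limit * 8
z = 35 // 8
record(limit)
limit = limit * (limit == 29)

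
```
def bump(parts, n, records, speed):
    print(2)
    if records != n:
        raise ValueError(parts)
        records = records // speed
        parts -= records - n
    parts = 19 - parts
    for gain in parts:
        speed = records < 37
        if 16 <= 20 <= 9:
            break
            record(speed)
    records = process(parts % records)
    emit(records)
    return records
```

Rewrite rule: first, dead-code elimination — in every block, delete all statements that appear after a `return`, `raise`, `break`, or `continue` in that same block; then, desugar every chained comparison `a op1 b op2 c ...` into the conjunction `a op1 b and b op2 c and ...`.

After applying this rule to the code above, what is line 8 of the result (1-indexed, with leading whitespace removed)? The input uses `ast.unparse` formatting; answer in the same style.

Transformed code:
def bump(parts, n, records, speed):
    print(2)
    if records != n:
        raise ValueError(parts)
    parts = 19 - parts
    for gain in parts:
        speed = records < 37
        if 16 <= 20 and 20 <= 9:
            break
    records = process(parts % records)
    emit(records)
    return records

if 16 <= 20 and 20 <= 9:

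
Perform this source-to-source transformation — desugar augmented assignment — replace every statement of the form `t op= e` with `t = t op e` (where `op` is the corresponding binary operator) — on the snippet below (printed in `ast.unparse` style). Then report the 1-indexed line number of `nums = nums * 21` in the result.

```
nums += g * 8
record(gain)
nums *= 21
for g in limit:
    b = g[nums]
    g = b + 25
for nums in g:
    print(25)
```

3

Transformed code:
nums = nums + g * 8
record(gain)
nums = nums * 21
for g in limit:
    b = g[nums]
    g = b + 25
for nums in g:
    print(25)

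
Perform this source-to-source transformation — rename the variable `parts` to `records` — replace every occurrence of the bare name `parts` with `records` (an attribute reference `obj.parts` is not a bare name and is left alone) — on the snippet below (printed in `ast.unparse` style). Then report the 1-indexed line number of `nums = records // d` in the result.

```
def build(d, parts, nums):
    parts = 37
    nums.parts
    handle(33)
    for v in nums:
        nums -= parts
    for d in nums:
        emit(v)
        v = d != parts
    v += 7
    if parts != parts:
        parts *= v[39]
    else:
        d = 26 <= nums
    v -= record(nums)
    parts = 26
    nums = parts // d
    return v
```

Transformed code:
def build(d, records, nums):
    records = 37
    nums.parts
    handle(33)
    for v in nums:
        nums -= records
    for d in nums:
        emit(v)
        v = d != records
    v += 7
    if records != records:
        records *= v[39]
    else:
        d = 26 <= nums
    v -= record(nums)
    records = 26
    nums = records // d
    return v

17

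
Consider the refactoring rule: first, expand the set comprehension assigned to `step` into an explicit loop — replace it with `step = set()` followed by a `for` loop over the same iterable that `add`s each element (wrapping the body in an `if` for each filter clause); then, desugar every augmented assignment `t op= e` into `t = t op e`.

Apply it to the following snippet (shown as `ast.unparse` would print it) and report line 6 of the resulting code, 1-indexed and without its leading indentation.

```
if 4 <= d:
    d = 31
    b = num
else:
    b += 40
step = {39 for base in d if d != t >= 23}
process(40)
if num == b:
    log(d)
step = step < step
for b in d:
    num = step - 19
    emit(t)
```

Transformed code:
if 4 <= d:
    d = 31
    b = num
else:
    b = b + 40
step = set()
for base in d:
    if d != t >= 23:
        step.add(39)
process(40)
if num == b:
    log(d)
step = step < step
for b in d:
    num = step - 19
    emit(t)

step = set()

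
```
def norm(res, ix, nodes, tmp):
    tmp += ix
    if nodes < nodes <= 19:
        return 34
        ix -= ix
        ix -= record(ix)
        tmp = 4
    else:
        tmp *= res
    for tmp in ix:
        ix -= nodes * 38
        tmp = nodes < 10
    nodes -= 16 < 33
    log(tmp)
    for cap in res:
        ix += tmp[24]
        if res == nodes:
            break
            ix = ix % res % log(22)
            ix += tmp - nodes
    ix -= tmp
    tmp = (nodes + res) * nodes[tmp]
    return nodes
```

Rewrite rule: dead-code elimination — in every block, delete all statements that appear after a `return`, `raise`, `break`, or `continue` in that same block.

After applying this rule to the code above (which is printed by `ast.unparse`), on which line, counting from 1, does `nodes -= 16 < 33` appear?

Transformed code:
def norm(res, ix, nodes, tmp):
    tmp += ix
    if nodes < nodes <= 19:
        return 34
    else:
        tmp *= res
    for tmp in ix:
        ix -= nodes * 38
        tmp = nodes < 10
    nodes -= 16 < 33
    log(tmp)
    for cap in res:
        ix += tmp[24]
        if res == nodes:
            break
    ix -= tmp
    tmp = (nodes + res) * nodes[tmp]
    return nodes

10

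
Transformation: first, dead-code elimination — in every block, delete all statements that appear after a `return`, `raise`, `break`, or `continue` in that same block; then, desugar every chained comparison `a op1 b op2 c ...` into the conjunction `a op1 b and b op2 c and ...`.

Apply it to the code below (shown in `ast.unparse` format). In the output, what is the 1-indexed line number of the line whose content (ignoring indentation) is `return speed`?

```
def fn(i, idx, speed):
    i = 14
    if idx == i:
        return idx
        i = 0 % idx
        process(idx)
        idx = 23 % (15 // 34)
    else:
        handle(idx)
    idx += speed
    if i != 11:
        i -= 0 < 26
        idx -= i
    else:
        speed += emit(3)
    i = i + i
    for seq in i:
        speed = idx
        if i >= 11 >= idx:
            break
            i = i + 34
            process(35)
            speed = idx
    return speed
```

18

Transformed code:
def fn(i, idx, speed):
    i = 14
    if idx == i:
        return idx
    else:
        handle(idx)
    idx += speed
    if i != 11:
        i -= 0 < 26
        idx -= i
    else:
        speed += emit(3)
    i = i + i
    for seq in i:
        speed = idx
        if i >= 11 and 11 >= idx:
            break
    return speed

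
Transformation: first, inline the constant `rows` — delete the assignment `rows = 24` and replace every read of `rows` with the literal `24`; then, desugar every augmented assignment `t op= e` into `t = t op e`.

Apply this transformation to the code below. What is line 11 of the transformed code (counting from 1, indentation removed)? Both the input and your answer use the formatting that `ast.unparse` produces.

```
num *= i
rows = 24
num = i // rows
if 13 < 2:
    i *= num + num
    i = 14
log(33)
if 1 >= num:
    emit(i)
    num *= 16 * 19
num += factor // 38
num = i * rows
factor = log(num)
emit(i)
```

num = i * 24

Transformed code:
num = num * i
num = i // 24
if 13 < 2:
    i = i * (num + num)
    i = 14
log(33)
if 1 >= num:
    emit(i)
    num = num * (16 * 19)
num = num + factor // 38
num = i * 24
factor = log(num)
emit(i)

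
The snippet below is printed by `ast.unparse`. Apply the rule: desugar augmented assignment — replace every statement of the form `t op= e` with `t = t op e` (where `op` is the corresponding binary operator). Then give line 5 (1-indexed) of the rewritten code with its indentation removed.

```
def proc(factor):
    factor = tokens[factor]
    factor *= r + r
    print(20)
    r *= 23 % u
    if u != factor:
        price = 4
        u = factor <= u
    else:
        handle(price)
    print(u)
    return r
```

r = r * (23 % u)

Transformed code:
def proc(factor):
    factor = tokens[factor]
    factor = factor * (r + r)
    print(20)
    r = r * (23 % u)
    if u != factor:
        price = 4
        u = factor <= u
    else:
        handle(price)
    print(u)
    return r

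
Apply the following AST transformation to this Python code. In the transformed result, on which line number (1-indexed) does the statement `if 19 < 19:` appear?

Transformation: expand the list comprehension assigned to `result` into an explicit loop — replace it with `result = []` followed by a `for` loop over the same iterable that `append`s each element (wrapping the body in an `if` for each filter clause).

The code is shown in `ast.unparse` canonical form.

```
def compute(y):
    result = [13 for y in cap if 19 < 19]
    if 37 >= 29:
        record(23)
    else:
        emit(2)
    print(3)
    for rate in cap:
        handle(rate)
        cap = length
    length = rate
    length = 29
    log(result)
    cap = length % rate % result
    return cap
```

4

Transformed code:
def compute(y):
    result = []
    for y in cap:
        if 19 < 19:
            result.append(13)
    if 37 >= 29:
        record(23)
    else:
        emit(2)
    print(3)
    for rate in cap:
        handle(rate)
        cap = length
    length = rate
    length = 29
    log(result)
    cap = length % rate % result
    return cap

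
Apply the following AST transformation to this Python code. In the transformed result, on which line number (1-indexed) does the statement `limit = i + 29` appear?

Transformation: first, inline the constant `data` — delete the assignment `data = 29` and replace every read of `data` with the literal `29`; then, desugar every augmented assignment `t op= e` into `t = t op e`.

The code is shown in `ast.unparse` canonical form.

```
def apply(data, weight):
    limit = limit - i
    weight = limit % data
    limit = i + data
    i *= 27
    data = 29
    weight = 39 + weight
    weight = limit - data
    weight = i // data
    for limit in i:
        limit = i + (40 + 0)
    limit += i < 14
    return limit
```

4

Transformed code:
def apply(data, weight):
    limit = limit - i
    weight = limit % 29
    limit = i + 29
    i = i * 27
    weight = 39 + weight
    weight = limit - 29
    weight = i // 29
    for limit in i:
        limit = i + (40 + 0)
    limit = limit + (i < 14)
    return limit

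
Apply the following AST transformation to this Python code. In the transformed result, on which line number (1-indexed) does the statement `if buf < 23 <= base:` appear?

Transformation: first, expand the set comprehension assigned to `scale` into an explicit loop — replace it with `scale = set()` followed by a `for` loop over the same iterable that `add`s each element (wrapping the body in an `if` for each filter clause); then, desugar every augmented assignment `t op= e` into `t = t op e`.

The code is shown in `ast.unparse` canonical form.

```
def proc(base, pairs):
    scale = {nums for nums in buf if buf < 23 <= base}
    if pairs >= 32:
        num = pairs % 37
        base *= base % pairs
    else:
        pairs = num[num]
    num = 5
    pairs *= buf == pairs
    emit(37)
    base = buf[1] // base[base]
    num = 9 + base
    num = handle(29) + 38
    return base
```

4

Transformed code:
def proc(base, pairs):
    scale = set()
    for nums in buf:
        if buf < 23 <= base:
            scale.add(nums)
    if pairs >= 32:
        num = pairs % 37
        base = base * (base % pairs)
    else:
        pairs = num[num]
    num = 5
    pairs = pairs * (buf == pairs)
    emit(37)
    base = buf[1] // base[base]
    num = 9 + base
    num = handle(29) + 38
    return base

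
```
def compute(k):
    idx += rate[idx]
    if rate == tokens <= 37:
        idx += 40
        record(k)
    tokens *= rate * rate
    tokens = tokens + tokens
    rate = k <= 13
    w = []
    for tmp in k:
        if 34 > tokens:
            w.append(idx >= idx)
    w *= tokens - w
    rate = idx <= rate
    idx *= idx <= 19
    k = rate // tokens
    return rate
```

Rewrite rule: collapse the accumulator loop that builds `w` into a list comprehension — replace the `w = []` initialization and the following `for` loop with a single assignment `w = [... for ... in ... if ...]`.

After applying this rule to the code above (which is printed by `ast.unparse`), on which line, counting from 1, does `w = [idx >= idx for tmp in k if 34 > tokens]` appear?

9

Transformed code:
def compute(k):
    idx += rate[idx]
    if rate == tokens <= 37:
        idx += 40
        record(k)
    tokens *= rate * rate
    tokens = tokens + tokens
    rate = k <= 13
    w = [idx >= idx for tmp in k if 34 > tokens]
    w *= tokens - w
    rate = idx <= rate
    idx *= idx <= 19
    k = rate // tokens
    return rate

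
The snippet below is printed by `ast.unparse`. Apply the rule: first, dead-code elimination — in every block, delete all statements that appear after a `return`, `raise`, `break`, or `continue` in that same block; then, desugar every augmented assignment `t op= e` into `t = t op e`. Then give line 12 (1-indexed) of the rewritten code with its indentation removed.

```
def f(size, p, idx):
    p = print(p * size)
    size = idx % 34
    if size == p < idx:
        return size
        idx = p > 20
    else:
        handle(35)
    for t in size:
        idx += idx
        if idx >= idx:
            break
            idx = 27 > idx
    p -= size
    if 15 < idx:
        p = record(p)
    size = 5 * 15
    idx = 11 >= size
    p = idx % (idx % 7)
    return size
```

Transformed code:
def f(size, p, idx):
    p = print(p * size)
    size = idx % 34
    if size == p < idx:
        return size
    else:
        handle(35)
    for t in size:
        idx = idx + idx
        if idx >= idx:
            break
    p = p - size
    if 15 < idx:
        p = record(p)
    size = 5 * 15
    idx = 11 >= size
    p = idx % (idx % 7)
    return size

p = p - size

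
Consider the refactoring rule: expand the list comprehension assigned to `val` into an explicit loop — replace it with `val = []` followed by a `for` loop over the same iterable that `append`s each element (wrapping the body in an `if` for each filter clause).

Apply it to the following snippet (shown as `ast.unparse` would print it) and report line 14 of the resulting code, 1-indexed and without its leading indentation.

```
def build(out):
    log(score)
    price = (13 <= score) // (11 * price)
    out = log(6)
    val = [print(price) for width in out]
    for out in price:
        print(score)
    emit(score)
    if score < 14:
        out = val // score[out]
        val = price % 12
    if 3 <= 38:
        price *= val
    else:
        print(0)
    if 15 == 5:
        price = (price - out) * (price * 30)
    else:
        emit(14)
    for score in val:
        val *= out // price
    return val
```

if 3 <= 38:

Transformed code:
def build(out):
    log(score)
    price = (13 <= score) // (11 * price)
    out = log(6)
    val = []
    for width in out:
        val.append(print(price))
    for out in price:
        print(score)
    emit(score)
    if score < 14:
        out = val // score[out]
        val = price % 12
    if 3 <= 38:
        price *= val
    else:
        print(0)
    if 15 == 5:
        price = (price - out) * (price * 30)
    else:
        emit(14)
    for score in val:
        val *= out // price
    return val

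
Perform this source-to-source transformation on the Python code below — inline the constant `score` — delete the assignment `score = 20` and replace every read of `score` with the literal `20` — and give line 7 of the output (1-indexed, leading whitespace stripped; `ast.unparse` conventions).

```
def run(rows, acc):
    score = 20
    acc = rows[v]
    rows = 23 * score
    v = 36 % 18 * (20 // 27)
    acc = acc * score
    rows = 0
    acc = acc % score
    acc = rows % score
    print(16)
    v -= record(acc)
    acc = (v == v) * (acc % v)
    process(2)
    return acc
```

acc = acc % 20

Transformed code:
def run(rows, acc):
    acc = rows[v]
    rows = 23 * 20
    v = 36 % 18 * (20 // 27)
    acc = acc * 20
    rows = 0
    acc = acc % 20
    acc = rows % 20
    print(16)
    v -= record(acc)
    acc = (v == v) * (acc % v)
    process(2)
    return acc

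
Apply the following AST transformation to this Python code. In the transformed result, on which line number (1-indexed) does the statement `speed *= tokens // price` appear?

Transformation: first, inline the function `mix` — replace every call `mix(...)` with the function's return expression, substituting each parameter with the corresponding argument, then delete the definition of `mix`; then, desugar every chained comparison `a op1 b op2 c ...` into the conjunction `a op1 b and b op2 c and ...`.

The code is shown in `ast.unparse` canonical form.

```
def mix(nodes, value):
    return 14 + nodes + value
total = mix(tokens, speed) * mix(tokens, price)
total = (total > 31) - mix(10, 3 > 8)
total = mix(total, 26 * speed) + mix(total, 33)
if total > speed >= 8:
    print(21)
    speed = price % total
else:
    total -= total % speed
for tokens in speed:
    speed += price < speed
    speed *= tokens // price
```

11

Transformed code:
total = (14 + tokens + speed) * (14 + tokens + price)
total = (total > 31) - (14 + 10 + (3 > 8))
total = 14 + total + 26 * speed + (14 + total + 33)
if total > speed and speed >= 8:
    print(21)
    speed = price % total
else:
    total -= total % speed
for tokens in speed:
    speed += price < speed
    speed *= tokens // price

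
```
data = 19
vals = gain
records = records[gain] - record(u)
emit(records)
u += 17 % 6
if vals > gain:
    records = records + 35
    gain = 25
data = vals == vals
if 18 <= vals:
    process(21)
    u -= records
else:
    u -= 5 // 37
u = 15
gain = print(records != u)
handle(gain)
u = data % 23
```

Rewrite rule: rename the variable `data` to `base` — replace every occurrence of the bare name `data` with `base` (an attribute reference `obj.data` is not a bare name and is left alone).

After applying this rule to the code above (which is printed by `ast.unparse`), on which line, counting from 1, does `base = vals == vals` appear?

9

Transformed code:
base = 19
vals = gain
records = records[gain] - record(u)
emit(records)
u += 17 % 6
if vals > gain:
    records = records + 35
    gain = 25
base = vals == vals
if 18 <= vals:
    process(21)
    u -= records
else:
    u -= 5 // 37
u = 15
gain = print(records != u)
handle(gain)
u = base % 23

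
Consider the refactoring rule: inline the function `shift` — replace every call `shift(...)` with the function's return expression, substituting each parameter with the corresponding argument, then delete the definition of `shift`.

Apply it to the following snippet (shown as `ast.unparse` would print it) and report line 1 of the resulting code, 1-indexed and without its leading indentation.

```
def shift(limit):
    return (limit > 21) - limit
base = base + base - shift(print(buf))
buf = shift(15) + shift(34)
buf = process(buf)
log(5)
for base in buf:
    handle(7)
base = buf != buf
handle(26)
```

Transformed code:
base = base + base - ((print(buf) > 21) - print(buf))
buf = (15 > 21) - 15 + ((34 > 21) - 34)
buf = process(buf)
log(5)
for base in buf:
    handle(7)
base = buf != buf
handle(26)

base = base + base - ((print(buf) > 21) - print(buf))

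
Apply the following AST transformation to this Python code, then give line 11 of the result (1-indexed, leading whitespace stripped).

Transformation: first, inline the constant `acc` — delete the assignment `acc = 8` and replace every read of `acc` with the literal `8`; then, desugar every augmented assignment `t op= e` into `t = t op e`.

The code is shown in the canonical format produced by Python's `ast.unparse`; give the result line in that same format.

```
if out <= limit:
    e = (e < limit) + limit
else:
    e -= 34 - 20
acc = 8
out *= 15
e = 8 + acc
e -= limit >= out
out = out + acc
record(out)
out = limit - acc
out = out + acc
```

out = out + 8

Transformed code:
if out <= limit:
    e = (e < limit) + limit
else:
    e = e - (34 - 20)
out = out * 15
e = 8 + 8
e = e - (limit >= out)
out = out + 8
record(out)
out = limit - 8
out = out + 8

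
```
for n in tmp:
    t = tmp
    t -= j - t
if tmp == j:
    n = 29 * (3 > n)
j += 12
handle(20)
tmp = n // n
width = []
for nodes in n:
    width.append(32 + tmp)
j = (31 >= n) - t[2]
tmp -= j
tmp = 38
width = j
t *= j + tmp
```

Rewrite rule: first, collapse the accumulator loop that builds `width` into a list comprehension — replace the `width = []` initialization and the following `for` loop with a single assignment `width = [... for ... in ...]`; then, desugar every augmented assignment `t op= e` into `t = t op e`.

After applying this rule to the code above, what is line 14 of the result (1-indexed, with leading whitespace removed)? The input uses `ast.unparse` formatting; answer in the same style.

Transformed code:
for n in tmp:
    t = tmp
    t = t - (j - t)
if tmp == j:
    n = 29 * (3 > n)
j = j + 12
handle(20)
tmp = n // n
width = [32 + tmp for nodes in n]
j = (31 >= n) - t[2]
tmp = tmp - j
tmp = 38
width = j
t = t * (j + tmp)

t = t * (j + tmp)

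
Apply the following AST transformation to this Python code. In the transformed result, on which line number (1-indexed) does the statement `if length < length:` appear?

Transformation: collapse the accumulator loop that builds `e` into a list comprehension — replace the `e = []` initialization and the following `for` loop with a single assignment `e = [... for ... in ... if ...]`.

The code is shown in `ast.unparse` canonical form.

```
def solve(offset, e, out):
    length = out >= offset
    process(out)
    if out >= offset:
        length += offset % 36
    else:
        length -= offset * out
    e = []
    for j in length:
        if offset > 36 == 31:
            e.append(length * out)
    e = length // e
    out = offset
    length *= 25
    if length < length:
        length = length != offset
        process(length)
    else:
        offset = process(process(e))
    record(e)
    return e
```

Transformed code:
def solve(offset, e, out):
    length = out >= offset
    process(out)
    if out >= offset:
        length += offset % 36
    else:
        length -= offset * out
    e = [length * out for j in length if offset > 36 == 31]
    e = length // e
    out = offset
    length *= 25
    if length < length:
        length = length != offset
        process(length)
    else:
        offset = process(process(e))
    record(e)
    return e

12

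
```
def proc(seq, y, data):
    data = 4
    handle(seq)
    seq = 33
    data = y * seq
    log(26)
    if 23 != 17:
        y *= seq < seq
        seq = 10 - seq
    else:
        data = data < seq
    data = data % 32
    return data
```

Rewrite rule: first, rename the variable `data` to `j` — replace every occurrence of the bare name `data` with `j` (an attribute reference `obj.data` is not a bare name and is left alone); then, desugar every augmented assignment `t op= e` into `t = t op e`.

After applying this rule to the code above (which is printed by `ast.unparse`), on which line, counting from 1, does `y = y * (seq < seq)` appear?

8

Transformed code:
def proc(seq, y, j):
    j = 4
    handle(seq)
    seq = 33
    j = y * seq
    log(26)
    if 23 != 17:
        y = y * (seq < seq)
        seq = 10 - seq
    else:
        j = j < seq
    j = j % 32
    return j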